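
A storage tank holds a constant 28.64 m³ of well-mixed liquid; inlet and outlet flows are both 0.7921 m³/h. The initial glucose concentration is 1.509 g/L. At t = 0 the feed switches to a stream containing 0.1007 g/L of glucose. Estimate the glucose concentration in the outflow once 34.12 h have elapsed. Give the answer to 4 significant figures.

Mass balance on the solute (V constant): V dC/dt = Q(C_in − C).
Rewrite as dC/dt + C/τ = C_in/τ, τ = V/Q = 36.1571 h.
This is linear first-order; C(t) = C_in + (C₀ − C_in) e^(−t/τ).
C(34.12) = 0.1007 + (1.509 − 0.1007)·e^(−34.12/36.1571) = 0.1007 + (1.40830)·0.389200 = 0.648811 g/L.

0.6488 g/L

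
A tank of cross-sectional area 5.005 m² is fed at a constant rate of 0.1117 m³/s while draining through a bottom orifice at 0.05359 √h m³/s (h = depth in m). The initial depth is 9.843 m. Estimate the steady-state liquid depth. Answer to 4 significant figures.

4.344 m

A dh/dt = Q_in − 0.05359 √h. Steady state requires inflow = outflow:
Q_in = 0.05359 √h_ss ⇒ √h_ss = 0.1117/0.05359 = 2.08434.
h_ss = 2.08434² = 4.34449 m. (Since h₀ = 9.843 m > h_ss, the level will fall toward this value.)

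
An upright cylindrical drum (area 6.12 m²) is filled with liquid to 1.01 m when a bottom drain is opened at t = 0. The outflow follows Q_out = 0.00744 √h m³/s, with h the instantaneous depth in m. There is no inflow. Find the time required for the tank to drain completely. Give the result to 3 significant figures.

With no inflow, A dh/dt = −0.00744 √h.
∫ h^(−1/2) dh = −(0.00744/A) ∫ dt, giving 2√h = 2√h₀ − (0.00744/A) t.
Tank is empty when √h = 0: t_empty = 2A√h₀/0.00744.
t_empty = 2·6.12·√1.01/0.00744 = 12.240·1.0050/0.00744 = 1653.4 s.

1650 s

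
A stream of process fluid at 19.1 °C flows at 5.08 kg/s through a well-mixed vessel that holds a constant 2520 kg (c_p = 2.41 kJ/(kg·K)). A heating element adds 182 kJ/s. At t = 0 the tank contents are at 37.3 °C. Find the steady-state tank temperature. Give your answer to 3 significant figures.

34.0 °C

M c_p dT/dt = ṁ c_p (T_in − T) + Q̇.
At steady state dT/dt = 0 ⇒ T_ss = T_in + Q̇/(ṁ c_p) = 19.1 + 182/(5.08·2.41) = 33.966 °C.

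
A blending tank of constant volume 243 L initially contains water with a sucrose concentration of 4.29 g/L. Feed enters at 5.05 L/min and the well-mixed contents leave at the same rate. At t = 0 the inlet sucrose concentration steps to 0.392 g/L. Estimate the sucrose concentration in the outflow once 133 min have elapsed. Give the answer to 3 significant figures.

0.638 g/L

Transient balance on the dissolved component: V dC/dt = Q(C_in − C).
So dC/dt = (C_in − C)/τ with τ = V/Q = 243/5.05 = 48.119 min.
Solution: C(t) = C_in + (C₀ − C_in) e^(−t/τ).
C(133) = 0.392 + (4.29 − 0.392)·e^(−133/48.119) = 0.392 + (3.8980)·0.063040 = 0.63773 g/L.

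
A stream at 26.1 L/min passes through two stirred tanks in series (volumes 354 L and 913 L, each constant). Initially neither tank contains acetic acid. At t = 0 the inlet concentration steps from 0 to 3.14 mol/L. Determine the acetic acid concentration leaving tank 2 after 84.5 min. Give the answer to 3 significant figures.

Each tank obeys Vᵢ dCᵢ/dt = Q(Cᵢ₋₁ − Cᵢ), so τᵢ = Vᵢ/Q.
τ₁ = 354/26.1 = 13.563 min; τ₂ = 913/26.1 = 34.981 min.
Solving the cascade with C₁(0)=C₂(0)=0 gives C₂(t) = C_in[1 − (τ₁ e^(−t/τ₁) − τ₂ e^(−t/τ₂))/(τ₁ − τ₂)].
At t = 84.5: e^(−t/τ₁) = 0.0019693, e^(−t/τ₂) = 0.089313.
C₂ = 3.14·[1 − (13.563·0.0019693 − 34.981·0.089313)/(-21.418)] = 3.14·0.85537 = 2.6859 mol/L.

2.69 mol/L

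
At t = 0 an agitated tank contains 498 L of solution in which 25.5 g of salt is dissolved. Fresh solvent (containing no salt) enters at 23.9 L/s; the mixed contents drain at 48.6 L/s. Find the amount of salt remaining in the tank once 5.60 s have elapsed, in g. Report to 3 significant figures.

13.4 g

Let m(t) be the amount of salt. Volume: V(t) = V₀ + (Q_in − Q_out) t = 498 − 24.700 t; V(5.60) = 359.68 L.
Solute balance: dm/dt = 0 − Q_out C = −Q_out m/V(t).
Separate: dm/m = −Q_out dt/V(t) ⇒ ln(m/m₀) = −(Q_out/(Q_in−Q_out)) ln(V/V₀).
m = m₀ (V₀/V)^(Q_out/(Q_in−Q_out)) = 25.5 × (498/359.68)^(-1.9676) = 13.443 g.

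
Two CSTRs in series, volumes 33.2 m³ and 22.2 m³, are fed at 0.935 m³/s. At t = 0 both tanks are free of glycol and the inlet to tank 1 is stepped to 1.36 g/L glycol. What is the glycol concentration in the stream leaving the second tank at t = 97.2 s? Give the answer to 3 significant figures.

1.14 g/L

Each tank obeys Vᵢ dCᵢ/dt = Q(Cᵢ₋₁ − Cᵢ), so τᵢ = Vᵢ/Q.
τ₁ = 33.2/0.935 = 35.508 s; τ₂ = 22.2/0.935 = 23.743 s.
Tank 1: C₁ = C_in(1 − e^(−t/τ₁)). Tank 2 (τ₁ ≠ τ₂): C₂ = C_in[1 − (τ₁ e^(−t/τ₁) − τ₂ e^(−t/τ₂))/(τ₁ − τ₂)].
At t = 97.2: e^(−t/τ₁) = 0.064738, e^(−t/τ₂) = 0.016676.
C₂ = 1.36·[1 − (35.508·0.064738 − 23.743·0.016676)/(11.765)] = 1.36·0.83826 = 1.1400 g/L.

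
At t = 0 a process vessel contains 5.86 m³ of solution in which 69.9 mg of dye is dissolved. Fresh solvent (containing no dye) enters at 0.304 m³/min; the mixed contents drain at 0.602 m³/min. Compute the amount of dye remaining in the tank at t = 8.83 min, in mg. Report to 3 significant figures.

21.0 mg

Let m(t) be the amount of dye. Volume: V(t) = V₀ + (Q_in − Q_out) t = 5.86 − 0.29800 t; V(8.83) = 3.2287 m³.
Solute balance: dm/dt = 0 − Q_out C = −Q_out m/V(t).
dm/m = −Q_out dt/(V₀ − 0.29800 t); integrating gives ln(m/m₀) = −(Q_out/(Q_in−Q_out)) ln(V/V₀).
m = m₀ (V₀/V)^(Q_out/(Q_in−Q_out)) = 69.9 × (5.86/3.2287)^(-2.0201) = 20.966 mg.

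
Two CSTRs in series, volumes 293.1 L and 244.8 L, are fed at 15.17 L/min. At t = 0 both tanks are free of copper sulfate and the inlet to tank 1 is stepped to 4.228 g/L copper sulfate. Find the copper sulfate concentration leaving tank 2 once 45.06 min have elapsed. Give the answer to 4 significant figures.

Each tank obeys Vᵢ dCᵢ/dt = Q(Cᵢ₋₁ − Cᵢ), so τᵢ = Vᵢ/Q.
τ₁ = 293.1/15.17 = 19.3210 min; τ₂ = 244.8/15.17 = 16.1371 min.
Tank 1: C₁ = C_in(1 − e^(−t/τ₁)). Tank 2 (τ₁ ≠ τ₂): C₂ = C_in[1 − (τ₁ e^(−t/τ₁) − τ₂ e^(−t/τ₂))/(τ₁ − τ₂)].
At t = 45.06: e^(−t/τ₁) = 0.0970845, e^(−t/τ₂) = 0.0612788.
C₂ = 4.228·[1 − (19.3210·0.0970845 − 16.1371·0.0612788)/(3.18392)] = 4.228·0.721441 = 3.05025 g/L.

3.050 g/L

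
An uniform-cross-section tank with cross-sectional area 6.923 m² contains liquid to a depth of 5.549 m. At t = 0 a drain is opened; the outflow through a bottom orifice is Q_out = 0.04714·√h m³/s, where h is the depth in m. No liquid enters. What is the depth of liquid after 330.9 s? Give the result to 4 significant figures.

Accumulation of liquid (constant cross-section A): A dh/dt = −0.04714 √h.
∫ h^(−1/2) dh = −(0.04714/A) ∫ dt, giving 2√h = 2√h₀ − (0.04714/A) t.
√h = √5.549 − 0.04714·330.9/(2·6.923) = 2.35563 − 1.12658 = 1.22905.
h = 1.22905² = 1.51057 m.

1.511 m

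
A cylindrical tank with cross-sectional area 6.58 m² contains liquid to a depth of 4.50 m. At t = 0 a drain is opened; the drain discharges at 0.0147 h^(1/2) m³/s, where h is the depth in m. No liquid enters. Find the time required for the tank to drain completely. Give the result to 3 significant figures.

Volume balance on the tank: A dh/dt = −0.0147 √h.
Separate and integrate: 2(√h − √h₀) = −(0.0147/A) t.
Set h = 0: 2√h₀ = (0.0147/A) t_empty ⇒ t_empty = 2A√h₀/0.0147.
t_empty = 2·6.58·√4.50/0.0147 = 13.160·2.1213/0.0147 = 1899.1 s.

1900 s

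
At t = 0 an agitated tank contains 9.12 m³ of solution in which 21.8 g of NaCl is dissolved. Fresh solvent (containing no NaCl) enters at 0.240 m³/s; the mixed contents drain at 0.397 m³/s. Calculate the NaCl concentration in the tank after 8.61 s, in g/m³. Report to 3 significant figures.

1.87 g/m³

Total volume: dV/dt = Q_in − Q_out = -0.15700 m³/s, so V(t) = 9.12 − 0.15700 t and V(8.61) = 7.7682 m³.
Solute balance: dm/dt = 0 − Q_out C = −Q_out m/V(t).
dm/m = −Q_out dt/(V₀ − 0.15700 t); integrating gives ln(m/m₀) = −(Q_out/(Q_in−Q_out)) ln(V/V₀).
m = m₀ (V₀/V)^(Q_out/(Q_in−Q_out)) = 21.8 × (9.12/7.7682)^(-2.5287) = 14.530 g.
C = m/V = 14.530/7.7682 = 1.8705 g/m³.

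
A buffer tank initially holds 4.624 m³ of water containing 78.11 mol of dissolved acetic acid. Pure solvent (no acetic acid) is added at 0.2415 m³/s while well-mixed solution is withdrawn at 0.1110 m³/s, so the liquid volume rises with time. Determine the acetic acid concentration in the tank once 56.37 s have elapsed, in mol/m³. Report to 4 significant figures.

2.901 mol/m³

Total volume: dV/dt = Q_in − Q_out = 0.130500 m³/s, so V(t) = 4.624 + 0.130500 t and V(56.37) = 11.9803 m³.
Solute balance: dm/dt = 0 − Q_out C = −Q_out m/V(t).
Separate: dm/m = −Q_out dt/V(t) ⇒ ln(m/m₀) = −(Q_out/(Q_in−Q_out)) ln(V/V₀).
m = m₀ (V₀/V)^(Q_out/(Q_in−Q_out)) = 78.11 × (4.624/11.9803)^(0.850575) = 34.7566 mol.
C = m/V = 34.7566/11.9803 = 2.90115 mol/m³.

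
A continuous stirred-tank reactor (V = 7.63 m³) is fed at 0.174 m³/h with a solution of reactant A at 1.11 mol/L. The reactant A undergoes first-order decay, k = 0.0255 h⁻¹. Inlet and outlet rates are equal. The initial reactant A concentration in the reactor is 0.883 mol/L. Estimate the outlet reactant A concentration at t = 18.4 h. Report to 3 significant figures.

V dC/dt = Q(C_in − C) − k V C.
dC/dt = (Q/V) C_in − (Q/V + k) C; effective rate a = Q/V + k = 0.022805 + 0.0255 = 0.048305 h⁻¹.
C_ss = Q C_in/(Q + kV) = 0.52403 mol/L; C(t) = C_ss + (C₀ − C_ss) e^(−a t).
C(18.4) = 0.52403 + (0.35897)·e^(−0.048305·18.4) = 0.52403 + (0.35897)·0.41115 = 0.67162 mol/L.

0.672 mol/L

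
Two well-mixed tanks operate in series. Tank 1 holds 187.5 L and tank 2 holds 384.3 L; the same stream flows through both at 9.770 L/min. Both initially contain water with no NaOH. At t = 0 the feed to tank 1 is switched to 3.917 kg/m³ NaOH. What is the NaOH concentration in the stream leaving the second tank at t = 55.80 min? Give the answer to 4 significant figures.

2.269 kg/m³

Time constants: τᵢ = Vᵢ/Q for each well-mixed tank.
τ₁ = 187.5/9.770 = 19.1914 min; τ₂ = 384.3/9.770 = 39.3347 min.
Tank 1: C₁ = C_in(1 − e^(−t/τ₁)). Tank 2 (τ₁ ≠ τ₂): C₂ = C_in[1 − (τ₁ e^(−t/τ₁) − τ₂ e^(−t/τ₂))/(τ₁ − τ₂)].
At t = 55.80: e^(−t/τ₁) = 0.0546092, e^(−t/τ₂) = 0.242054.
C₂ = 3.917·[1 − (19.1914·0.0546092 − 39.3347·0.242054)/(-20.1433)] = 3.917·0.579359 = 2.26935 kg/m³.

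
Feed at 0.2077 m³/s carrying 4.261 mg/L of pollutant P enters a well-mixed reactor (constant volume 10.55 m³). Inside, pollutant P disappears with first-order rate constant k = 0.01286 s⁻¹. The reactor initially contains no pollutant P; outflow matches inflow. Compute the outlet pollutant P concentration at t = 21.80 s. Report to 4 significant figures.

1.310 mg/L

Accumulation = in − out − consumed: V dC/dt = Q C_in − Q C − k V C.
dC/dt = (Q/V) C_in − (Q/V + k) C; effective rate a = Q/V + k = 0.0196872 + 0.01286 = 0.0325472 s⁻¹.
C_ss = Q C_in/(Q + kV) = 2.57740 mg/L; C(t) = C_ss + (C₀ − C_ss) e^(−a t).
C(21.80) = 2.57740 + (-2.57740)·e^(−0.0325472·21.80) = 2.57740 + (-2.57740)·0.491876 = 1.30964 mg/L.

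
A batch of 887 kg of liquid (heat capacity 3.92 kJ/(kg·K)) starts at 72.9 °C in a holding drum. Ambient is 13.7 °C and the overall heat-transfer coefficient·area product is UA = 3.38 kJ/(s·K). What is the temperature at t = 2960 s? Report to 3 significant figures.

Lumped-capacitance energy balance: M c_p dT/dt = UA(T_amb − T).
dT/dt = (T_ss − T)/τ with T_ss = T_amb = 13.700 °C, τ = M c_p/UA = 887·3.92/3.38 = 1028.7 s.
Solution: T(t) = T_ss + (T₀ − T_ss) e^(−t/τ).
T(2960) = 13.700 + (59.200)·0.056281 = 17.032 °C.

17.0 °C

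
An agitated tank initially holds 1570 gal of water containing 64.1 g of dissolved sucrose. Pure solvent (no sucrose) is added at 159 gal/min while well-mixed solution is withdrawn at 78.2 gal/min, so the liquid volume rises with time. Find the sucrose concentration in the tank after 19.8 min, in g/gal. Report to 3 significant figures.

Total volume: dV/dt = Q_in − Q_out = 80.800 gal/min, so V(t) = 1570 + 80.800 t and V(19.8) = 3169.8 gal.
No sucrose enters, so dm/dt = −Q_out · (m/V).
Separate: dm/m = −Q_out dt/V(t) ⇒ ln(m/m₀) = −(Q_out/(Q_in−Q_out)) ln(V/V₀).
m = m₀ (V₀/V)^(Q_out/(Q_in−Q_out)) = 64.1 × (1570/3169.8)^(0.96782) = 32.474 g.
C = m/V = 32.474/3169.8 = 0.010245 g/gal.

0.0102 g/gal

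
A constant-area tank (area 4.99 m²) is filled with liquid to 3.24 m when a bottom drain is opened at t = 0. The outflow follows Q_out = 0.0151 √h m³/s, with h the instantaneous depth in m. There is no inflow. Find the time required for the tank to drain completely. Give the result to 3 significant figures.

1190 s

Accumulation of liquid (constant cross-section A): A dh/dt = −0.0151 √h.
∫ h^(−1/2) dh = −(0.0151/A) ∫ dt, giving 2√h = 2√h₀ − (0.0151/A) t.
Set h = 0: 2√h₀ = (0.0151/A) t_empty ⇒ t_empty = 2A√h₀/0.0151.
t_empty = 2·4.99·√3.24/0.0151 = 9.9800·1.8000/0.0151 = 1189.7 s.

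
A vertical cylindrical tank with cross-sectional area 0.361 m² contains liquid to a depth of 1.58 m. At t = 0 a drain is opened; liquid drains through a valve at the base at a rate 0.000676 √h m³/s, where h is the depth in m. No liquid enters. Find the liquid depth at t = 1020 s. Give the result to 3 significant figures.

0.0912 m

With no inflow, A dh/dt = −0.000676 √h.
∫ h^(−1/2) dh = −(0.000676/A) ∫ dt, giving 2√h = 2√h₀ − (0.000676/A) t.
√h = √1.58 − 0.000676·1020/(2·0.361) = 1.2570 − 0.95501 = 0.30197.
h = 0.30197² = 0.091184 m.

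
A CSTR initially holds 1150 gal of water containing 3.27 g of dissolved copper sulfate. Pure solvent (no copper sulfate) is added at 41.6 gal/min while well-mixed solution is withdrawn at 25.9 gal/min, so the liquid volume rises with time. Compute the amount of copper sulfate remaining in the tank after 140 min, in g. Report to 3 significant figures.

0.561 g

Total volume: dV/dt = Q_in − Q_out = 15.700 gal/min, so V(t) = 1150 + 15.700 t and V(140) = 3348.0 gal.
No copper sulfate enters, so dm/dt = −Q_out · (m/V).
Separate: dm/m = −Q_out dt/V(t) ⇒ ln(m/m₀) = −(Q_out/(Q_in−Q_out)) ln(V/V₀).
m = m₀ (V₀/V)^(Q_out/(Q_in−Q_out)) = 3.27 × (1150/3348.0)^(1.6497) = 0.56098 g.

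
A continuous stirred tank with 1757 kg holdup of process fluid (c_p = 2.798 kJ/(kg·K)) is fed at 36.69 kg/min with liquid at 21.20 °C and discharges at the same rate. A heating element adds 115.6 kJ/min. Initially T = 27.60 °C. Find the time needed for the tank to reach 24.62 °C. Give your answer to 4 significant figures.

M c_p dT/dt = ṁ c_p (T_in − T) + Q̇.
τ = M/ṁ = 47.8877 min; T_ss = T_in + Q̇/(ṁ c_p) = 22.3261 °C.
T(t) = T_ss + (T₀ − T_ss) e^(−t/τ). Set T = 24.62:
e^(−t/τ) = (24.62 − 22.3261)/(27.60 − 22.3261) = 0.434957
t = −47.8877 · ln(0.434957) = 39.8669 min.

39.87 min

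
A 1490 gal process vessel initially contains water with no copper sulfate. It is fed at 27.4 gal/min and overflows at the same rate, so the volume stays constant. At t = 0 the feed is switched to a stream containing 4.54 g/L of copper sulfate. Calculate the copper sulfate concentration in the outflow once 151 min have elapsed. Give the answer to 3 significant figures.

Accumulation = in − out for the solute gives V dC/dt = Q(C_in − C).
Rewrite as dC/dt + C/τ = C_in/τ, τ = V/Q = 54.380 min.
Integrating: C(t) = C_in + (C₀ − C_in) e^(−t/τ).
C(151) = 4.54 + (0 − 4.54)·e^(−151/54.380) = 4.54 + (-4.5400)·0.062239 = 4.2574 g/L.

4.26 g/L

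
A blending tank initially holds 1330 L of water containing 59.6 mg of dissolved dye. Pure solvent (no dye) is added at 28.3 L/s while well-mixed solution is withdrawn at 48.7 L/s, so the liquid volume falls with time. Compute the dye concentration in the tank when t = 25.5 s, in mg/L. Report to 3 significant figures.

Total volume: dV/dt = Q_in − Q_out = -20.400 L/s, so V(t) = 1330 − 20.400 t and V(25.5) = 809.80 L.
Solute balance: dm/dt = 0 − Q_out C = −Q_out m/V(t).
dm/m = −Q_out dt/(V₀ − 20.400 t); integrating gives ln(m/m₀) = −(Q_out/(Q_in−Q_out)) ln(V/V₀).
m = m₀ (V₀/V)^(Q_out/(Q_in−Q_out)) = 59.6 × (1330/809.80)^(-2.3873) = 18.233 mg.
C = m/V = 18.233/809.80 = 0.022515 mg/L.

0.0225 mg/L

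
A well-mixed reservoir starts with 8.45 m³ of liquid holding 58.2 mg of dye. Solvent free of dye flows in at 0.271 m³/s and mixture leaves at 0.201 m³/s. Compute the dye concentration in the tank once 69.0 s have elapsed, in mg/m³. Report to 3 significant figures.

1.20 mg/m³

Let m(t) be the amount of dye. Volume: V(t) = V₀ + (Q_in − Q_out) t = 8.45 + 0.070000 t; V(69.0) = 13.280 m³.
Species balance (pure solvent in): dm/dt = −Q_out · m/V(t).
dm/m = −Q_out dt/(V₀ + 0.070000 t); integrating gives ln(m/m₀) = −(Q_out/(Q_in−Q_out)) ln(V/V₀).
m = m₀ (V₀/V)^(Q_out/(Q_in−Q_out)) = 58.2 × (8.45/13.280)^(2.8714) = 15.891 mg.
C = m/V = 15.891/13.280 = 1.1966 mg/m³.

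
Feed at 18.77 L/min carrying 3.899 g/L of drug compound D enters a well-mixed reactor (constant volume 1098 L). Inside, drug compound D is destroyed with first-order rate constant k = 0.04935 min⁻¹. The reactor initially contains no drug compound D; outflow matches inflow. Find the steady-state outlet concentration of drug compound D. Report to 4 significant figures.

Accumulation = in − out − consumed: V dC/dt = Q C_in − Q C − k V C.
Steady state (dC/dt = 0): C_ss = Q C_in/(Q + kV) = C_in/(1 + kV/Q).
C_ss = 18.77·3.899/(18.77 + 0.04935·1098) = 73.1842/72.9563 = 1.00312 g/L.

1.003 g/L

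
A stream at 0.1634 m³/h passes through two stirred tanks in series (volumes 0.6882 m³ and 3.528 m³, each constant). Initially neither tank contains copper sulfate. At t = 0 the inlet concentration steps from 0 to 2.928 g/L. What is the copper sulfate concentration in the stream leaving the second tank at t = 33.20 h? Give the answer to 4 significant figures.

Time constants: τᵢ = Vᵢ/Q for each well-mixed tank.
τ₁ = 0.6882/0.1634 = 4.21175 h; τ₂ = 3.528/0.1634 = 21.5912 h.
Solving the cascade with C₁(0)=C₂(0)=0 gives C₂(t) = C_in[1 − (τ₁ e^(−t/τ₁) − τ₂ e^(−t/τ₂))/(τ₁ − τ₂)].
At t = 33.20: e^(−t/τ₁) = 0.000377210, e^(−t/τ₂) = 0.214882.
C₂ = 2.928·[1 − (4.21175·0.000377210 − 21.5912·0.214882)/(-17.3794)] = 2.928·0.733134 = 2.14662 g/L.

2.147 g/L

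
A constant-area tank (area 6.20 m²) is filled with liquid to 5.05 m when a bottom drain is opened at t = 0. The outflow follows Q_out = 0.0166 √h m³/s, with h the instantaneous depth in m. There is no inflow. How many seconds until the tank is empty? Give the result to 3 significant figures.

With no inflow, A dh/dt = −0.0166 √h.
∫ h^(−1/2) dh = −(0.0166/A) ∫ dt, giving 2√h = 2√h₀ − (0.0166/A) t.
Set h = 0: 2√h₀ = (0.0166/A) t_empty ⇒ t_empty = 2A√h₀/0.0166.
t_empty = 2·6.20·√5.05/0.0166 = 12.400·2.2472/0.0166 = 1678.6 s.

1680 s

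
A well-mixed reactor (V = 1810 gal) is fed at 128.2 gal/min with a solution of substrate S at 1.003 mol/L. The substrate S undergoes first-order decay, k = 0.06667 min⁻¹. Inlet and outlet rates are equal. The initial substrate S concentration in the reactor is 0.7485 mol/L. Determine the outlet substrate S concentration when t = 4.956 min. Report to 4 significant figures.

Accumulation = in − out − consumed: V dC/dt = Q C_in − Q C − k V C.
dC/dt = (Q/V) C_in − (Q/V + k) C; effective rate a = Q/V + k = 0.0708287 + 0.06667 = 0.137499 min⁻¹.
C_ss = Q C_in/(Q + kV) = 0.516668 mol/L; C(t) = C_ss + (C₀ − C_ss) e^(−a t).
C(4.956) = 0.516668 + (0.231832)·e^(−0.137499·4.956) = 0.516668 + (0.231832)·0.505886 = 0.633949 mol/L.

0.6339 mol/L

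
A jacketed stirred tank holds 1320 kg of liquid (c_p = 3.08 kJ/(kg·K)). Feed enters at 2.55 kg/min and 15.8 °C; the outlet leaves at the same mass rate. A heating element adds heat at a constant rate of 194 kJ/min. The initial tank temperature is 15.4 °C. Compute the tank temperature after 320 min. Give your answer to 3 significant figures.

First-law balance (no shaft work): M c_p dT/dt = ṁ c_p (T_in − T) + 194.
τ = M/ṁ = 517.65 min; T_ss = T_in + Q̇/(ṁ c_p) = 15.8 + 194/(2.55·3.08) = 40.501 °C.
T approaches T_ss exponentially: T(t) = T_ss + (T₀ − T_ss) e^(−t/τ).
T(320) = 40.501 + (-25.101)·e^(−320/517.65) = 40.501 + (-25.101)·0.53892 = 26.973 °C.

27.0 °C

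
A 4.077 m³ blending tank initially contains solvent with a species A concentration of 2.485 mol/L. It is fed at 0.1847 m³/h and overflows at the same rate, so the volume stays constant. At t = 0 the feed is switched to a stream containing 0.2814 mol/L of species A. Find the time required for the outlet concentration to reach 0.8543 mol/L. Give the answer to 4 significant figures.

29.74 h

Species balance: V dC/dt = Q(C_in − C) ⇒ τ = V/Q = 22.0736 h.
C(t) = C_in + (C₀ − C_in) e^(−t/τ). Set C = 0.8543 and solve for t:
e^(−t/τ) = (C − C_in)/(C₀ − C_in) = (0.8543 − 0.2814)/(2.485 − 0.2814) = 0.259984
t = −τ ln(…) = 22.0736 × 1.34714 = 29.7362 h.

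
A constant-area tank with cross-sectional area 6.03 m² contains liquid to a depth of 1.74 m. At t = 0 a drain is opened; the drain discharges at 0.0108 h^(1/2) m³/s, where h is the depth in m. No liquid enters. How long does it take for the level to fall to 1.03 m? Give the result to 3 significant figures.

With no inflow, A dh/dt = −0.0108 √h.
Separate and integrate: 2(√h − √h₀) = −(0.0108/A) t.
t = 2A(√h₀ − √h)/0.0108 = 2·6.03·(√1.74 − √1.03)/0.0108
  = 12.060 × (1.3191 − 1.0149) / 0.0108 = 339.69 s.

340 s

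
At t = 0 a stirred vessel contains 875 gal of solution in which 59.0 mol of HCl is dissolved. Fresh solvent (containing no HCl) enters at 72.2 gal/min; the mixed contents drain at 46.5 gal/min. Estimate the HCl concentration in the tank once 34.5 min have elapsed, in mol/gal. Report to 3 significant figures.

0.00944 mol/gal

Total volume: dV/dt = Q_in − Q_out = 25.700 gal/min, so V(t) = 875 + 25.700 t and V(34.5) = 1761.7 gal.
Solute balance: dm/dt = 0 − Q_out C = −Q_out m/V(t).
dm/m = −Q_out dt/(V₀ + 25.700 t); integrating gives ln(m/m₀) = −(Q_out/(Q_in−Q_out)) ln(V/V₀).
m = m₀ (V₀/V)^(Q_out/(Q_in−Q_out)) = 59.0 × (875/1761.7)^(1.8093) = 16.633 mol.
C = m/V = 16.633/1761.7 = 0.0094418 mol/gal.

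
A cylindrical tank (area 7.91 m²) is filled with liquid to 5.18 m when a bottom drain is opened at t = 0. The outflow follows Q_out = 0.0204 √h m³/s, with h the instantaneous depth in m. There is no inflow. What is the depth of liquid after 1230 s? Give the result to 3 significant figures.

0.476 m

With no inflow, A dh/dt = −0.0204 √h.
∫ h^(−1/2) dh = −(0.0204/A) ∫ dt, giving 2√h = 2√h₀ − (0.0204/A) t.
√h = √5.18 − 0.0204·1230/(2·7.91) = 2.2760 − 1.5861 = 0.68987.
h = 0.68987² = 0.47592 m.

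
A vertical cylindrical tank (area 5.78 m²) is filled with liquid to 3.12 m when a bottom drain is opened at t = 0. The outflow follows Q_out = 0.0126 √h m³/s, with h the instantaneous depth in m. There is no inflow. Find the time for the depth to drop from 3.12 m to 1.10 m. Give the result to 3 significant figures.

658 s

A dh/dt = −Q_out = −0.0126 √h.
This is separable: 2 d(√h)/dt = −0.0126/A, so √h = √h₀ − (0.0126/(2A)) t.
t = 2A(√h₀ − √h)/0.0126 = 2·5.78·(√3.12 − √1.10)/0.0126
  = 11.560 × (1.7664 − 1.0488) / 0.0126 = 658.32 s.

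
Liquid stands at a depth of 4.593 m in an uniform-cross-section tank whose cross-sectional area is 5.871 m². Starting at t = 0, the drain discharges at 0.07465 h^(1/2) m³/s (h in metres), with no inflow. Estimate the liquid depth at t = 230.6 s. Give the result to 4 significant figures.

0.4584 m

Mass balance (ρ constant): A dh/dt = −0.07465 √h.
This is separable: 2 d(√h)/dt = −0.07465/A, so √h = √h₀ − (0.07465/(2A)) t.
√h = √4.593 − 0.07465·230.6/(2·5.871) = 2.14313 − 1.46604 = 0.677084.
h = 0.677084² = 0.458443 m.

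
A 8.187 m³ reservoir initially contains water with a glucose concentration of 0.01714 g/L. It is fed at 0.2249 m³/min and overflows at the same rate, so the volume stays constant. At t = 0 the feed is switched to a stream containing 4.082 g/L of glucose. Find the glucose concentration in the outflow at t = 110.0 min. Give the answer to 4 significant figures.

3.884 g/L

Mass balance on the solute (V constant): V dC/dt = Q(C_in − C).
Time constant τ = V/Q = 8.187/0.2249 = 36.4028 min.
Solution: C(t) = C_in + (C₀ − C_in) e^(−t/τ).
C(110.0) = 4.082 + (0.01714 − 4.082)·e^(−110.0/36.4028) = 4.082 + (-4.06486)·0.0487163 = 3.88398 g/L.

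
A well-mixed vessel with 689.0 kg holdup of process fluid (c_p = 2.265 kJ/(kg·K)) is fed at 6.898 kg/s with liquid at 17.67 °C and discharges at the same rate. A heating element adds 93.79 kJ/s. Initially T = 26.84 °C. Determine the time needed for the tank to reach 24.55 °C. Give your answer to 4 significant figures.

128.3 s

M c_p dT/dt = ṁ c_p (T_in − T) + Q̇.
τ = M/ṁ = 99.8840 s; T_ss = T_in + Q̇/(ṁ c_p) = 23.6730 °C.
T(t) = T_ss + (T₀ − T_ss) e^(−t/τ). Set T = 24.55:
e^(−t/τ) = (24.55 − 23.6730)/(26.84 − 23.6730) = 0.276928
t = −99.8840 · ln(0.276928) = 128.251 s.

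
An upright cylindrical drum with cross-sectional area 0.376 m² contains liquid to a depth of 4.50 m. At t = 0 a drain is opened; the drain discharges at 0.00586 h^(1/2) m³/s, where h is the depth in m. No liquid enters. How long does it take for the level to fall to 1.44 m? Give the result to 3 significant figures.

118 s

Volume balance on the tank: A dh/dt = −0.00586 √h.
∫ h^(−1/2) dh = −(0.00586/A) ∫ dt, giving 2√h = 2√h₀ − (0.00586/A) t.
t = 2A(√h₀ − √h)/0.00586 = 2·0.376·(√4.50 − √1.44)/0.00586
  = 0.75200 × (2.1213 − 1.2000) / 0.00586 = 118.23 s.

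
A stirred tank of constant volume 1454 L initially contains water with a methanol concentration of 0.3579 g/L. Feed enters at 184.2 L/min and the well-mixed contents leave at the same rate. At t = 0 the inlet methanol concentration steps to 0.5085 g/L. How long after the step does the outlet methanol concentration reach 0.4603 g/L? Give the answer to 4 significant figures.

8.993 min

Unsteady species balance (constant V, well mixed): V dC/dt = Q(C_in − C), so τ = V/Q = 7.89359 min.
C(t) = C_in + (C₀ − C_in) e^(−t/τ). Set C = 0.4603 and solve for t:
e^(−t/τ) = (C − C_in)/(C₀ − C_in) = (0.4603 − 0.5085)/(0.3579 − 0.5085) = 0.320053
t = −τ ln(…) = 7.89359 × 1.13927 = 8.99292 min.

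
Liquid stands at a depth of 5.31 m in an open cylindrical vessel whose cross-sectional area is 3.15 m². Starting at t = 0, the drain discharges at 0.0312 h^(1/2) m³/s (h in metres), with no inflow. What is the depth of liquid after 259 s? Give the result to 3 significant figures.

1.04 m

A dh/dt = −Q_out = −0.0312 √h.
∫ h^(−1/2) dh = −(0.0312/A) ∫ dt, giving 2√h = 2√h₀ − (0.0312/A) t.
√h = √5.31 − 0.0312·259/(2·3.15) = 2.3043 − 1.2827 = 1.0217.
h = 1.0217² = 1.0438 m.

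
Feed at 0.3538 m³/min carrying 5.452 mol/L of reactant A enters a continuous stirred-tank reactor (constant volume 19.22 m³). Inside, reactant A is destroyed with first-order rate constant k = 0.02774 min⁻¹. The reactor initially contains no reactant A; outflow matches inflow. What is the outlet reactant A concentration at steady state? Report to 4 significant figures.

2.175 mol/L

Accumulation = in − out − consumed: V dC/dt = Q C_in − Q C − k V C.
Steady state (dC/dt = 0): C_ss = Q C_in/(Q + kV) = C_in/(1 + kV/Q).
C_ss = 0.3538·5.452/(0.3538 + 0.02774·19.22) = 1.92892/0.886963 = 2.17474 mol/L.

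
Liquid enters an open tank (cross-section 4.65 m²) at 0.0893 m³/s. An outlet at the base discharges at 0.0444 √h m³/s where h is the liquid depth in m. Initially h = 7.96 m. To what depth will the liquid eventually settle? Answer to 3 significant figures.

4.05 m

Level balance: A dh/dt = 0.0893 − 0.0444 √h. Setting dh/dt = 0:
Q_in = 0.0444 √h_ss ⇒ √h_ss = 0.0893/0.0444 = 2.0113.
h_ss = 2.0113² = 4.0452 m. (Since h₀ = 7.96 m > h_ss, the level will fall toward this value.)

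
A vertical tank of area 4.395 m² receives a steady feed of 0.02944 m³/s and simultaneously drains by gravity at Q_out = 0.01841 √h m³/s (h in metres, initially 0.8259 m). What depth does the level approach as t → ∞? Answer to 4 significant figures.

Mass balance (ρ constant): A dh/dt = Q_in − 0.01841 √h. At steady state dh/dt = 0:
Q_in = 0.01841 √h_ss ⇒ √h_ss = 0.02944/0.01841 = 1.59913.
h_ss = 1.59913² = 2.55722 m. (Since h₀ = 0.8259 m < h_ss, the level will rise toward this value.)

2.557 m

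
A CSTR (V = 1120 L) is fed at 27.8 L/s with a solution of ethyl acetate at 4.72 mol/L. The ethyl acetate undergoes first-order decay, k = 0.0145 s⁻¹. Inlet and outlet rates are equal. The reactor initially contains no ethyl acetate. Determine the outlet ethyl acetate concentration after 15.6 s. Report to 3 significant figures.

1.37 mol/L

Species balance: V dC/dt = Q C_in − Q C − k V C.
dC/dt = (Q/V) C_in − (Q/V + k) C; effective rate a = Q/V + k = 0.024821 + 0.0145 = 0.039321 s⁻¹.
C_ss = Q C_in/(Q + kV) = 2.9795 mol/L; C(t) = C_ss + (C₀ − C_ss) e^(−a t).
C(15.6) = 2.9795 + (-2.9795)·e^(−0.039321·15.6) = 2.9795 + (-2.9795)·0.54150 = 1.3661 mol/L.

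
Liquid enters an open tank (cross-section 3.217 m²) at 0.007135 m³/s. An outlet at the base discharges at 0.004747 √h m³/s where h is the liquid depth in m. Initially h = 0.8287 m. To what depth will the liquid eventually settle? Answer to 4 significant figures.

2.259 m

Level balance: A dh/dt = 0.007135 − 0.004747 √h. Setting dh/dt = 0:
Q_in = 0.004747 √h_ss ⇒ √h_ss = 0.007135/0.004747 = 1.50305.
h_ss = 1.50305² = 2.25917 m. (Since h₀ = 0.8287 m < h_ss, the level will rise toward this value.)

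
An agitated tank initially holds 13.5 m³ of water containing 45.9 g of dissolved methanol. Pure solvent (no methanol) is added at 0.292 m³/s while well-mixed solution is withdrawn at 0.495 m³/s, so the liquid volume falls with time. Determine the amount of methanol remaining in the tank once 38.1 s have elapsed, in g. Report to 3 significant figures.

Let m(t) be the amount of methanol. Volume: V(t) = V₀ + (Q_in − Q_out) t = 13.5 − 0.20300 t; V(38.1) = 5.7657 m³.
No methanol enters, so dm/dt = −Q_out · (m/V).
dm/m = −Q_out dt/(V₀ − 0.20300 t); integrating gives ln(m/m₀) = −(Q_out/(Q_in−Q_out)) ln(V/V₀).
m = m₀ (V₀/V)^(Q_out/(Q_in−Q_out)) = 45.9 × (13.5/5.7657)^(-2.4384) = 5.7658 g.

5.77 g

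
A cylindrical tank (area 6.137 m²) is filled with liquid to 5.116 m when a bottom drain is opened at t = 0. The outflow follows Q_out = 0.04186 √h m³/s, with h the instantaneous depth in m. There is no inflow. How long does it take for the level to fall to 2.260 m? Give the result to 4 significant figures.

222.4 s

Volume balance on the tank: A dh/dt = −0.04186 √h.
∫ h^(−1/2) dh = −(0.04186/A) ∫ dt, giving 2√h = 2√h₀ − (0.04186/A) t.
t = 2A(√h₀ − √h)/0.04186 = 2·6.137·(√5.116 − √2.260)/0.04186
  = 12.2740 × (2.26186 − 1.50333) / 0.04186 = 222.412 s.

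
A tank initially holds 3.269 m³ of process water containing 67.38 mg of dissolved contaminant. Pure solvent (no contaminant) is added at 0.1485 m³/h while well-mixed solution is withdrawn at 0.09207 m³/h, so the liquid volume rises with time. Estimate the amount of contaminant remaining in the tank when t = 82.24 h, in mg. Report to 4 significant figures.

Total volume: dV/dt = Q_in − Q_out = 0.0564300 m³/h, so V(t) = 3.269 + 0.0564300 t and V(82.24) = 7.90980 m³.
Species balance (pure solvent in): dm/dt = −Q_out · m/V(t).
dm/m = −Q_out dt/(V₀ + 0.0564300 t); integrating gives ln(m/m₀) = −(Q_out/(Q_in−Q_out)) ln(V/V₀).
m = m₀ (V₀/V)^(Q_out/(Q_in−Q_out)) = 67.38 × (3.269/7.90980)^(1.63158) = 15.9372 mg.

15.94 mg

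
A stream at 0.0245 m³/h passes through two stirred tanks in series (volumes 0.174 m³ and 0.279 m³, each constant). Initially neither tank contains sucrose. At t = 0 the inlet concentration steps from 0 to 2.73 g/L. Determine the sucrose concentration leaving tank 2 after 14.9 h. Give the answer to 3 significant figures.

1.32 g/L

Time constants: τᵢ = Vᵢ/Q for each well-mixed tank.
τ₁ = 0.174/0.0245 = 7.1020 h; τ₂ = 0.279/0.0245 = 11.388 h.
Solving the cascade with C₁(0)=C₂(0)=0 gives C₂(t) = C_in[1 − (τ₁ e^(−t/τ₁) − τ₂ e^(−t/τ₂))/(τ₁ − τ₂)].
At t = 14.9: e^(−t/τ₁) = 0.12270, e^(−t/τ₂) = 0.27025.
C₂ = 2.73·[1 − (7.1020·0.12270 − 11.388·0.27025)/(-4.2857)] = 2.73·0.48525 = 1.3247 g/L.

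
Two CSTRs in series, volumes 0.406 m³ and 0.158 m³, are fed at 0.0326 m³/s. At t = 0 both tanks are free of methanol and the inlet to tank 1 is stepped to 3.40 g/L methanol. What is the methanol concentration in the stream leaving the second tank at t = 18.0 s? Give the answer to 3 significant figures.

Time constants: τᵢ = Vᵢ/Q for each well-mixed tank.
τ₁ = 0.406/0.0326 = 12.454 s; τ₂ = 0.158/0.0326 = 4.8466 s.
Solving the cascade with C₁(0)=C₂(0)=0 gives C₂(t) = C_in[1 − (τ₁ e^(−t/τ₁) − τ₂ e^(−t/τ₂))/(τ₁ − τ₂)].
At t = 18.0: e^(−t/τ₁) = 0.23567, e^(−t/τ₂) = 0.024382.
C₂ = 3.40·[1 − (12.454·0.23567 − 4.8466·0.024382)/(7.6074)] = 3.40·0.62972 = 2.1410 g/L.

2.14 g/L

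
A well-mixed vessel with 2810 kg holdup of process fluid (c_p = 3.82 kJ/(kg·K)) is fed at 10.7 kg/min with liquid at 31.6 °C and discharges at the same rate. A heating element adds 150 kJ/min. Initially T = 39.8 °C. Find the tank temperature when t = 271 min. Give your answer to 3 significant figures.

M c_p dT/dt = ṁ c_p (T_in − T) + Q̇.
τ = M/ṁ = 262.62 min; T_ss = T_in + Q̇/(ṁ c_p) = 31.6 + 150/(10.7·3.82) = 35.270 °C.
T approaches T_ss exponentially: T(t) = T_ss + (T₀ − T_ss) e^(−t/τ).
T(271) = 35.270 + (4.5302)·e^(−271/262.62) = 35.270 + (4.5302)·0.35632 = 36.884 °C.

36.9 °C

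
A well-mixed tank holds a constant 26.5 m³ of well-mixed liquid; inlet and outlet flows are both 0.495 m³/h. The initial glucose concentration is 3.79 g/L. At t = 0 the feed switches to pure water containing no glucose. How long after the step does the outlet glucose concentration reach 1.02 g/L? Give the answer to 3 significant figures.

70.3 h

Species balance on the tank: V dC/dt = Q(C_in − C), so τ = V/Q = 53.535 h.
C(t) = C_in + (C₀ − C_in) e^(−t/τ). Set C = 1.02 and solve for t:
e^(−t/τ) = (C − C_in)/(C₀ − C_in) = (1.02 − 0)/(3.79 − 0) = 0.26913
t = −τ ln(…) = 53.535 × 1.3126 = 70.269 h.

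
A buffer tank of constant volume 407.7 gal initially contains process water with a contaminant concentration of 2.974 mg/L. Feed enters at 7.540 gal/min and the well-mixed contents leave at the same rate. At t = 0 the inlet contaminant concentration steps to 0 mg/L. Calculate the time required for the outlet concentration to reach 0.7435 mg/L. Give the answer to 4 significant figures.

Mass balance on the solute (V constant): V dC/dt = Q(C_in − C), so τ = V/Q = 54.0716 min.
C(t) = C_in + (C₀ − C_in) e^(−t/τ). Set C = 0.7435 and solve for t:
e^(−t/τ) = (C − C_in)/(C₀ − C_in) = (0.7435 − 0)/(2.974 − 0) = 0.250000
t = −τ ln(…) = 54.0716 × 1.38629 = 74.9592 min.

74.96 min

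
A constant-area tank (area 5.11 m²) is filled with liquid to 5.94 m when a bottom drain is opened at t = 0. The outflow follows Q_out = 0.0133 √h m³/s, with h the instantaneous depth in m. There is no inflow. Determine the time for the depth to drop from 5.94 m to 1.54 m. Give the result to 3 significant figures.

919 s

With no inflow, A dh/dt = −0.0133 √h.
∫ h^(−1/2) dh = −(0.0133/A) ∫ dt, giving 2√h = 2√h₀ − (0.0133/A) t.
t = 2A(√h₀ − √h)/0.0133 = 2·5.11·(√5.94 − √1.54)/0.0133
  = 10.220 × (2.4372 − 1.2410) / 0.0133 = 919.22 s.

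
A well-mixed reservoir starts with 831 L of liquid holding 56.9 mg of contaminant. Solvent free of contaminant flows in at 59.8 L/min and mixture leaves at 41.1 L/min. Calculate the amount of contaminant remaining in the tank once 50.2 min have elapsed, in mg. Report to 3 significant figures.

10.8 mg

Let m(t) be the amount of contaminant. Volume: V(t) = V₀ + (Q_in − Q_out) t = 831 + 18.700 t; V(50.2) = 1769.7 L.
Species balance (pure solvent in): dm/dt = −Q_out · m/V(t).
dm/m = −Q_out dt/(V₀ + 18.700 t); integrating gives ln(m/m₀) = −(Q_out/(Q_in−Q_out)) ln(V/V₀).
m = m₀ (V₀/V)^(Q_out/(Q_in−Q_out)) = 56.9 × (831/1769.7)^(2.1979) = 10.803 mg.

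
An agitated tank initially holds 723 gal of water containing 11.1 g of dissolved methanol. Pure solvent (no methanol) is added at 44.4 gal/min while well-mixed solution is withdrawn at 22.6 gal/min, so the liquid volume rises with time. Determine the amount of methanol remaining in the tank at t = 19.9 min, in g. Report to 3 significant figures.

6.82 g

Let m(t) be the amount of methanol. Volume: V(t) = V₀ + (Q_in − Q_out) t = 723 + 21.800 t; V(19.9) = 1156.8 gal.
No methanol enters, so dm/dt = −Q_out · (m/V).
dm/m = −Q_out dt/(V₀ + 21.800 t); integrating gives ln(m/m₀) = −(Q_out/(Q_in−Q_out)) ln(V/V₀).
m = m₀ (V₀/V)^(Q_out/(Q_in−Q_out)) = 11.1 × (723/1156.8)^(1.0367) = 6.8187 g.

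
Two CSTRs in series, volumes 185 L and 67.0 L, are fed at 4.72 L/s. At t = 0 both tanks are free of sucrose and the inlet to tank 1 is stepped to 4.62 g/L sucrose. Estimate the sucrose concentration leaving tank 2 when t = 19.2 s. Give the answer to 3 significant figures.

Each tank obeys Vᵢ dCᵢ/dt = Q(Cᵢ₋₁ − Cᵢ), so τᵢ = Vᵢ/Q.
τ₁ = 185/4.72 = 39.195 s; τ₂ = 67.0/4.72 = 14.195 s.
Tank 1: C₁ = C_in(1 − e^(−t/τ₁)). Tank 2 (τ₁ ≠ τ₂): C₂ = C_in[1 − (τ₁ e^(−t/τ₁) − τ₂ e^(−t/τ₂))/(τ₁ − τ₂)].
At t = 19.2: e^(−t/τ₁) = 0.61271, e^(−t/τ₂) = 0.25857.
C₂ = 4.62·[1 − (39.195·0.61271 − 14.195·0.25857)/(25.000)] = 4.62·0.18621 = 0.86027 g/L.

0.860 g/L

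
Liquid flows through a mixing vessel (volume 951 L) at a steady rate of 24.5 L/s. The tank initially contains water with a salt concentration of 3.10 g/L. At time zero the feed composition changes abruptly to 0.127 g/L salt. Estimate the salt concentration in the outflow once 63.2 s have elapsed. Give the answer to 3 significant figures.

Accumulation = in − out for the solute gives V dC/dt = Q(C_in − C).
Rewrite as dC/dt + C/τ = C_in/τ, τ = V/Q = 38.816 s.
Integrating: C(t) = C_in + (C₀ − C_in) e^(−t/τ).
C(63.2) = 0.127 + (3.10 − 0.127)·e^(−63.2/38.816) = 0.127 + (2.9730)·0.19629 = 0.71056 g/L.

0.711 g/L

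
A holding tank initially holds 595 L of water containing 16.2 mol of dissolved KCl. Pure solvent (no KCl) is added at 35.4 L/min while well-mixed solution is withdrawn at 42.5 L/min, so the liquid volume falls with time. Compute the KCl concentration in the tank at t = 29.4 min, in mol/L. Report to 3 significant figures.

Total volume: dV/dt = Q_in − Q_out = -7.1000 L/min, so V(t) = 595 − 7.1000 t and V(29.4) = 386.26 L.
Solute balance: dm/dt = 0 − Q_out C = −Q_out m/V(t).
Separate: dm/m = −Q_out dt/V(t) ⇒ ln(m/m₀) = −(Q_out/(Q_in−Q_out)) ln(V/V₀).
m = m₀ (V₀/V)^(Q_out/(Q_in−Q_out)) = 16.2 × (595/386.26)^(-5.9859) = 1.2199 mol.
C = m/V = 1.2199/386.26 = 0.0031583 mol/L.

0.00316 mol/L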